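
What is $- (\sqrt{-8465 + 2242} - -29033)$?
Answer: $-29033 - 7 i \sqrt{127} \approx -29033.0 - 78.886 i$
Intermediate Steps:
$- (\sqrt{-8465 + 2242} - -29033) = - (\sqrt{-6223} + 29033) = - (7 i \sqrt{127} + 29033) = - (29033 + 7 i \sqrt{127}) = -29033 - 7 i \sqrt{127}$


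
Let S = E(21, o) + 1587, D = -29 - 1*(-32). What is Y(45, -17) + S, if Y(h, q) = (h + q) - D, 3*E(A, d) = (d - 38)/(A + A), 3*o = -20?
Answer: 304601/189 ≈ 1611.6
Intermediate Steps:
o = -20/3 (o = (⅓)*(-20) = -20/3 ≈ -6.6667)
D = 3 (D = -29 + 32 = 3)
E(A, d) = (-38 + d)/(6*A) (E(A, d) = ((d - 38)/(A + A))/3 = ((-38 + d)/((2*A)))/3 = ((-38 + d)*(1/(2*A)))/3 = ((-38 + d)/(2*A))/3 = (-38 + d)/(6*A))
S = 299876/189 (S = (⅙)*(-38 - 20/3)/21 + 1587 = (⅙)*(1/21)*(-134/3) + 1587 = -67/189 + 1587 = 299876/189 ≈ 1586.6)
Y(h, q) = -3 + h + q (Y(h, q) = (h + q) - 1*3 = (h + q) - 3 = -3 + h + q)
Y(45, -17) + S = (-3 + 45 - 17) + 299876/189 = 25 + 299876/189 = 304601/189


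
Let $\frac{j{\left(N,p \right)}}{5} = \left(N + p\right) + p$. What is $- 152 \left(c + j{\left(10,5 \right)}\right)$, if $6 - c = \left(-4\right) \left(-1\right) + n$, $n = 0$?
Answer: $-15504$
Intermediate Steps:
$c = 2$ ($c = 6 - \left(\left(-4\right) \left(-1\right) + 0\right) = 6 - \left(4 + 0\right) = 6 - 4 = 2$)
$j{\left(N,p \right)} = 5 N + 10 p$ ($j{\left(N,p \right)} = 5 \left(\left(N + p\right) + p\right) = 5 \left(N + 2 p\right) = 5 N + 10 p$)
$- 152 \left(c + j{\left(10,5 \right)}\right) = - 152 \left(2 + \left(5 \cdot 10 + 10 \cdot 5\right)\right) = - 152 \left(2 + \left(50 + 50\right)\right) = - 152 \left(2 + 100\right) = \left(-152\right) 102 = -15504$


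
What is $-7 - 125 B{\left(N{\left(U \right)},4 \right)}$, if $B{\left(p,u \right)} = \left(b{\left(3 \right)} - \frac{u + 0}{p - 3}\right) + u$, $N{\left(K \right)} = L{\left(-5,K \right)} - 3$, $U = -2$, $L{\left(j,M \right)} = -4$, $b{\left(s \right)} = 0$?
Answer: $-557$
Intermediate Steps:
$N{\left(K \right)} = -7$ ($N{\left(K \right)} = -4 - 3 = -7$)
$B{\left(p,u \right)} = u - \frac{u}{-3 + p}$ ($B{\left(p,u \right)} = \left(0 - \frac{u + 0}{p - 3}\right) + u = \left(0 - \frac{u}{-3 + p}\right) + u = - \frac{u}{-3 + p} + u = u - \frac{u}{-3 + p}$)
$-7 - 125 B{\left(N{\left(U \right)},4 \right)} = -7 - 125 \frac{4 \left(-4 - 7\right)}{-3 - 7} = -7 - 125 \cdot 4 \frac{1}{-10} \left(-11\right) = -7 - 125 \cdot 4 \left(- \frac{1}{10}\right) \left(-11\right) = -7 - 550 = -557$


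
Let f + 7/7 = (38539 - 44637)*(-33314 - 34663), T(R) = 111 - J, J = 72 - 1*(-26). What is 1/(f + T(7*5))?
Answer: 1/414523758 ≈ 2.4124e-9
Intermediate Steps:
J = 98 (J = 72 + 26 = 98)
T(R) = 13 (T(R) = 111 - 1*98 = 111 - 98 = 13)
f = 414523745 (f = -1 + (38539 - 44637)*(-33314 - 34663) = -1 - 6098*(-67977) = -1 + 414523746 = 414523745)
1/(f + T(7*5)) = 1/(414523745 + 13) = 1/414523758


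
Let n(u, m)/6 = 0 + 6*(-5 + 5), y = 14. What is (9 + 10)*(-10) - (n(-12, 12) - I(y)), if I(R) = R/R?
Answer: -189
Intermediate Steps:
n(u, m) = 0 (n(u, m) = 6*(0 + 6*(-5 + 5)) = 6*(0 + 6*0) = 6*(0 + 0) = 6*0 = 0)
I(R) = 1
(9 + 10)*(-10) - (n(-12, 12) - I(y)) = (9 + 10)*(-10) - (0 - 1*1) = 19*(-10) - (0 - 1) = -190 - 1*(-1) = -190 + 1 = -189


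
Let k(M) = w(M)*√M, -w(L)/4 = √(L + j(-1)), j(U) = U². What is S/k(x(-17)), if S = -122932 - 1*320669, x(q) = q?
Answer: -443601*√17/272 ≈ -6724.3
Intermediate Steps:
S = -443601 (S = -122932 - 320669 = -443601)
w(L) = -4*√(1 + L) (w(L) = -4*√(L + (-1)²) = -4*√(L + 1) = -4*√(1 + L))
k(M) = -4*√M*√(1 + M) (k(M) = (-4*√(1 + M))*√M = -4*√M*√(1 + M))
S/k(x(-17)) = -443601*I*√17/(68*√(1 - 17)) = -443601*√17/272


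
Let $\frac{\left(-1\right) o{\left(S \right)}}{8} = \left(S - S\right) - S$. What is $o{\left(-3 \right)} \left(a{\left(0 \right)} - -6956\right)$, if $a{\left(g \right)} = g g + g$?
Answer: $-166944$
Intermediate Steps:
$a{\left(g \right)} = g + g^{2}$ ($a{\left(g \right)} = g^{2} + g = g + g^{2}$)
$o{\left(S \right)} = 8 S$ ($o{\left(S \right)} = - 8 \left(\left(S - S\right) - S\right) = - 8 \left(0 - S\right) = - 8 \left(- S\right) = 8 S$)
$o{\left(-3 \right)} \left(a{\left(0 \right)} - -6956\right) = 8 \left(-3\right) \left(0 \left(1 + 0\right) - -6956\right) = - 24 \left(0 \cdot 1 + 6956\right) = - 24 \left(0 + 6956\right) = \left(-24\right) 6956 = -166944$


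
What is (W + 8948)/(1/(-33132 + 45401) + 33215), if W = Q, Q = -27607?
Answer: -228927271/407514836 ≈ -0.56176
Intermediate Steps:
W = -27607
(W + 8948)/(1/(-33132 + 45401) + 33215) = (-27607 + 8948)/(1/(-33132 + 45401) + 33215) = -18659/(1/12269 + 33215) = -18659/407514836/12269 = -18659*12269/407514836 = -228927271/407514836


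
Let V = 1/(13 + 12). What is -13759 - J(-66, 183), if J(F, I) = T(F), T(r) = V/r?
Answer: -22702349/1650 ≈ -13759.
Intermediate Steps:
V = 1/25 ≈ 0.040000
T(r) = 1/(25*r)
J(F, I) = 1/(25*F)
-13759 - J(-66, 183) = -13759 - 1/(25*(-66)) = -13759 - (-1)/(25*66) = -13759 - 1*(-1/1650) = -13759 + 1/1650 = -22702349/1650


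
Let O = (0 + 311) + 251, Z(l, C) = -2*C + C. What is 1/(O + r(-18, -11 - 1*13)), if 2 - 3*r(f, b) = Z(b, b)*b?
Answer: 3/2264 ≈ 0.0013251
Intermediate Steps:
Z(l, C) = -C
O = 562 (O = 311 + 251 = 562)
r(f, b) = 2/3 + b**2/3 (r(f, b) = 2/3 - (-b)*b/3 = 2/3 - (-1)*b**2/3 = 2/3 + b**2/3)
1/(O + r(-18, -11 - 1*13)) = 1/(562 + (2/3 + (-11 - 1*13)**2/3)) = 1/(562 + (2/3 + (-11 - 13)**2/3)) = 1/(562 + (2/3 + (1/3)*(-24)**2)) = 1/(562 + (2/3 + (1/3)*576)) = 1/(562 + (2/3 + 192)) = 1/(562 + 578/3) = 1/(2264/3) = 3/2264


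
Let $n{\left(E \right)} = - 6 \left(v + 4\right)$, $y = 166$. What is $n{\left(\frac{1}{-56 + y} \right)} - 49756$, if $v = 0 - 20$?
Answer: $-49660$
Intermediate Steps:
$v = -20$ ($v = 0 - 20 = -20$)
$n{\left(E \right)} = 96$ ($n{\left(E \right)} = - 6 \left(-20 + 4\right) = \left(-6\right) \left(-16\right) = 96$)
$n{\left(\frac{1}{-56 + y} \right)} - 49756 = 96 - 49756 = -49660$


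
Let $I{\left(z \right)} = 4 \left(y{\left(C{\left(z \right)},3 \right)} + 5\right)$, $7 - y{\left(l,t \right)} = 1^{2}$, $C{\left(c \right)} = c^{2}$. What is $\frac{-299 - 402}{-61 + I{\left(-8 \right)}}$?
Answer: $\frac{701}{17} \approx 41.235$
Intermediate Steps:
$y{\left(l,t \right)} = 6$ ($y{\left(l,t \right)} = 7 - 1^{2} = 7 - 1 = 6$)
$I{\left(z \right)} = 44$ ($I{\left(z \right)} = 4 \left(6 + 5\right) = 4 \cdot 11 = 44$)
$\frac{-299 - 402}{-61 + I{\left(-8 \right)}} = \frac{-299 - 402}{-61 + 44} = - \frac{701}{-17} = \left(-701\right) \left(- \frac{1}{17}\right) = \frac{701}{17}$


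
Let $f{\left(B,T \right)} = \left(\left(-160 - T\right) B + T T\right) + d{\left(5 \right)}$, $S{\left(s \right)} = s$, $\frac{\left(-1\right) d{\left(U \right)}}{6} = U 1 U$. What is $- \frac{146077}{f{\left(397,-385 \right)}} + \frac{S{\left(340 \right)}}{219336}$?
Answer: $- \frac{3994903609}{6508795800} \approx -0.61377$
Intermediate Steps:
$d{\left(U \right)} = - 6 U^{2}$ ($d{\left(U \right)} = - 6 U 1 U = - 6 U U = - 6 U^{2}$)
$f{\left(B,T \right)} = -150 + T^{2} + B \left(-160 - T\right)$ ($f{\left(B,T \right)} = \left(\left(-160 - T\right) B + T T\right) - 6 \cdot 5^{2} = \left(B \left(-160 - T\right) + T^{2}\right) - 150 = \left(T^{2} + B \left(-160 - T\right)\right) - 150 = -150 + T^{2} + B \left(-160 - T\right)$)
$- \frac{146077}{f{\left(397,-385 \right)}} + \frac{S{\left(340 \right)}}{219336} = - \frac{146077}{-150 + \left(-385\right)^{2} - 63520 - 397 \left(-385\right)} + \frac{340}{219336} = - \frac{146077}{-150 + 148225 - 63520 + 152845} + 340 \cdot \frac{1}{219336} = - \frac{146077}{237400} + \frac{85}{54834} = - \frac{3994903609}{6508795800}$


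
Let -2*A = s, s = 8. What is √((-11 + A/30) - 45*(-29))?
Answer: 4*√18195/15 ≈ 35.970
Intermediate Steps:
A = -4 (A = -½*8 = -4)
√((-11 + A/30) - 45*(-29)) = √((-11 - 4/30) - 45*(-29)) = √((-11 - 4*1/30) + 1305) = √((-11 - 2/15) + 1305) = √(-167/15 + 1305) = √(19408/15) = 4*√18195/15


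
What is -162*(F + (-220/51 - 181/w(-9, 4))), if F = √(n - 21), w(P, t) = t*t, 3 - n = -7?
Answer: 344277/136 - 162*I*√11 ≈ 2531.4 - 537.29*I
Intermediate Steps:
n = 10 (n = 3 - 1*(-7) = 3 + 7 = 10)
w(P, t) = t²
F = I*√11 (F = √(10 - 21) = √(-11) = I*√11 ≈ 3.3166*I)
-162*(F + (-220/51 - 181/w(-9, 4))) = -162*(I*√11 + (-220/51 - 181/(4²))) = -162*(I*√11 + (-220*1/51 - 181/16)) = -162*(I*√11 + (-220/51 - 181*1/16)) = -162*(I*√11 + (-220/51 - 181/16)) = -162*(I*√11 - 12751/816) = -162*(-12751/816 + I*√11) = 344277/136 - 162*I*√11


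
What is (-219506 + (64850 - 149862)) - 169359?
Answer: -473877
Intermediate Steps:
(-219506 + (64850 - 149862)) - 169359 = (-219506 - 85012) - 169359 = -304518 - 169359 = -473877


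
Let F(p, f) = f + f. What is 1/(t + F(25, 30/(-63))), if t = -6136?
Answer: -21/128876 ≈ -0.00016295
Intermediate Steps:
F(p, f) = 2*f
1/(t + F(25, 30/(-63))) = 1/(-6136 + 2*(30/(-63))) = 1/(-6136 + 2*(30*(-1/63))) = 1/(-6136 + 2*(-10/21)) = 1/(-6136 - 20/21) = 1/(-128876/21) = -21/128876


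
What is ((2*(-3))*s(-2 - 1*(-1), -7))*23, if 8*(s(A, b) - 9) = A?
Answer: -4899/4 ≈ -1224.8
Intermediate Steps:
s(A, b) = 9 + A/8
((2*(-3))*s(-2 - 1*(-1), -7))*23 = ((2*(-3))*(9 + (-2 - 1*(-1))/8))*23 = -6*(9 + (-2 + 1)/8)*23 = -6*(9 + (⅛)*(-1))*23 = -6*(9 - ⅛)*23 = -6*71/8*23 = -213/4*23 = -4899/4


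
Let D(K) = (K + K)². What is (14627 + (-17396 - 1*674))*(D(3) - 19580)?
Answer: 67289992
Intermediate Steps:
D(K) = 4*K² (D(K) = (2*K)² = 4*K²)
(14627 + (-17396 - 1*674))*(D(3) - 19580) = (14627 + (-17396 - 1*674))*(4*3² - 19580) = (14627 + (-17396 - 674))*(4*9 - 19580) = (14627 - 18070)*(36 - 19580) = -3443*(-19544) = 67289992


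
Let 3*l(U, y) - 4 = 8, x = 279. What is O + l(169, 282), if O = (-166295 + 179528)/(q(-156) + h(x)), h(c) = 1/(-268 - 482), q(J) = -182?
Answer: -9378746/136501 ≈ -68.708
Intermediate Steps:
l(U, y) = 4 (l(U, y) = 4/3 + (⅓)*8 = 4/3 + 8/3 = 4)
h(c) = -1/750 (h(c) = 1/(-750) = -1/750)
O = -9924750/136501 (O = (-166295 + 179528)/(-182 - 1/750) = 13233/(-136501/750) = 13233*(-750/136501) = -9924750/136501 ≈ -72.708)
O + l(169, 282) = -9924750/136501 + 4 = -9378746/136501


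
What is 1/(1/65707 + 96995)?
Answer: 65707/6373250466 ≈ 1.0310e-5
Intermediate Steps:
1/(1/65707 + 96995) = 1/(6373250466/65707) = 65707/6373250466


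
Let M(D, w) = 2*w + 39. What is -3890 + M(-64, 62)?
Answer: -3727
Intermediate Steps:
M(D, w) = 39 + 2*w
-3890 + M(-64, 62) = -3890 + (39 + 2*62) = -3890 + (39 + 124) = -3890 + 163 = -3727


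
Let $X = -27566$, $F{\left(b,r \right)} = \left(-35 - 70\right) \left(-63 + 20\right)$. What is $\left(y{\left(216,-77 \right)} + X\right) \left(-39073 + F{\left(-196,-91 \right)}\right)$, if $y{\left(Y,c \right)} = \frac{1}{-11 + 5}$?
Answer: $\frac{2857894763}{3} \approx 9.5263 \cdot 10^{8}$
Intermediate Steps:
$F{\left(b,r \right)} = 4515$ ($F{\left(b,r \right)} = \left(-105\right) \left(-43\right) = 4515$)
$y{\left(Y,c \right)} = - \frac{1}{6}$ ($y{\left(Y,c \right)} = \frac{1}{-6} = - \frac{1}{6}$)
$\left(y{\left(216,-77 \right)} + X\right) \left(-39073 + F{\left(-196,-91 \right)}\right) = \left(- \frac{1}{6} - 27566\right) \left(-39073 + 4515\right) = \left(- \frac{165397}{6}\right) \left(-34558\right) = \frac{2857894763}{3}$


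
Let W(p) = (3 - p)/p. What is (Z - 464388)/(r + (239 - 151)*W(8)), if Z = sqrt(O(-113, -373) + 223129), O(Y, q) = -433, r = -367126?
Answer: 464388/367181 - 6*sqrt(6186)/367181 ≈ 1.2635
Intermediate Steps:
Z = 6*sqrt(6186) (Z = sqrt(-433 + 223129) = sqrt(222696) = 6*sqrt(6186) ≈ 471.91)
W(p) = (3 - p)/p
(Z - 464388)/(r + (239 - 151)*W(8)) = (6*sqrt(6186) - 464388)/(-367126 + (239 - 151)*((3 - 1*8)/8)) = (-464388 + 6*sqrt(6186))/(-367126 + 88*((3 - 8)/8)) = (-464388 + 6*sqrt(6186))/(-367126 + 88*((1/8)*(-5))) = (-464388 + 6*sqrt(6186))/(-367126 + 88*(-5/8)) = (-464388 + 6*sqrt(6186))/(-367126 - 55) = (-464388 + 6*sqrt(6186))/(-367181) = (-464388 + 6*sqrt(6186))*(-1/367181) = 464388/367181 - 6*sqrt(6186)/367181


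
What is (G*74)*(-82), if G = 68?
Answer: -412624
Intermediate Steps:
(G*74)*(-82) = (68*74)*(-82) = 5032*(-82) = -412624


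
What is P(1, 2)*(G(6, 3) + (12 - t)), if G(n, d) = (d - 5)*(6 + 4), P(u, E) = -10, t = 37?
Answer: 450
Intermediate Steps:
G(n, d) = -50 + 10*d (G(n, d) = (-5 + d)*10 = -50 + 10*d)
P(1, 2)*(G(6, 3) + (12 - t)) = -10*((-50 + 10*3) + (12 - 1*37)) = -10*((-50 + 30) + (12 - 37)) = -10*(-20 - 25) = -10*(-45) = 450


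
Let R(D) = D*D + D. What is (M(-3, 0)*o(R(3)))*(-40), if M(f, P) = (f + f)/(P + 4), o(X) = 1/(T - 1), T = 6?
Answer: 12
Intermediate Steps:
R(D) = D + D² (R(D) = D² + D = D + D²)
o(X) = ⅕ (o(X) = 1/(6 - 1) = 1/5 = ⅕)
M(f, P) = 2*f/(4 + P) (M(f, P) = (2*f)/(4 + P) = 2*f/(4 + P))
(M(-3, 0)*o(R(3)))*(-40) = ((2*(-3)/(4 + 0))*(⅕))*(-40) = ((2*(-3)/4)*(⅕))*(-40) = ((2*(-3)*(¼))*(⅕))*(-40) = -3/2*⅕*(-40) = -3/10*(-40) = 12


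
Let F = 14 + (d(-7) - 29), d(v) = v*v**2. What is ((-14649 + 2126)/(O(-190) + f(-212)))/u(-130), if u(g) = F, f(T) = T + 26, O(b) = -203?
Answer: -12523/139262 ≈ -0.089924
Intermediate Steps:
d(v) = v**3
f(T) = 26 + T
F = -358 (F = 14 + ((-7)**3 - 29) = 14 + (-343 - 29) = 14 - 372 = -358)
u(g) = -358
((-14649 + 2126)/(O(-190) + f(-212)))/u(-130) = ((-14649 + 2126)/(-203 + (26 - 212)))/(-358) = -12523/(-203 - 186)*(-1/358) = -12523/(-389)*(-1/358) = -12523*(-1/389)*(-1/358) = (12523/389)*(-1/358) = -12523/139262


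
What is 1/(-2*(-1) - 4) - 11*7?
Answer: -155/2 ≈ -77.500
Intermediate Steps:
1/(-2*(-1) - 4) - 11*7 = 1/(2 - 4) - 77 = 1/(-2) - 77 = -½ - 77 = -155/2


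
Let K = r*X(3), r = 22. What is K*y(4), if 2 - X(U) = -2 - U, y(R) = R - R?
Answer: 0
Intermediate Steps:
y(R) = 0
X(U) = 4 + U (X(U) = 2 - (-2 - U) = 2 + (2 + U) = 4 + U)
K = 154 (K = 22*(4 + 3) = 22*7 = 154)
K*y(4) = 154*0 = 0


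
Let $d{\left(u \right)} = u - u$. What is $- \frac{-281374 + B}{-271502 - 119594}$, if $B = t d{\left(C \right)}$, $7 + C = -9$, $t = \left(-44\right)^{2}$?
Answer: $- \frac{140687}{195548} \approx -0.71945$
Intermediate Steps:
$t = 1936$
$C = -16$ ($C = -7 - 9 = -16$)
$d{\left(u \right)} = 0$
$B = 0$ ($B = 1936 \cdot 0 = 0$)
$- \frac{-281374 + B}{-271502 - 119594} = - \frac{-281374 + 0}{-271502 - 119594} = - \frac{-281374}{-391096} = - \frac{\left(-281374\right) \left(-1\right)}{391096} = \left(-1\right) \frac{140687}{195548} = - \frac{140687}{195548}$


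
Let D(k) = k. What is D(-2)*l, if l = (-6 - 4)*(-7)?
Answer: -140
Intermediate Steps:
l = 70 (l = -10*(-7) = 70)
D(-2)*l = -2*70 = -140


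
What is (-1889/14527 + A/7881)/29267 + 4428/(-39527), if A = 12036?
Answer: -4943524780139037/44147698771806161 ≈ -0.11198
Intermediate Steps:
(-1889/14527 + A/7881)/29267 + 4428/(-39527) = (-1889/14527 + 12036/7881)/29267 + 4428/(-39527) = (-1889*1/14527 + 12036*(1/7881))*(1/29267) + 4428*(-1/39527) = (-1889/14527 + 4012/2627)*(1/29267) - 4428/39527 = (53319921/38162429)*(1/29267) - 4428/39527 = 53319921/1116899809543 - 4428/39527 = -4943524780139037/44147698771806161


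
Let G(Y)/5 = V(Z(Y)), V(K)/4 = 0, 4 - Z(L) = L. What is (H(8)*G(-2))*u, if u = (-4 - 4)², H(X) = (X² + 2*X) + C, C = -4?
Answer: 0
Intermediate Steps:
Z(L) = 4 - L
V(K) = 0 (V(K) = 4*0 = 0)
H(X) = -4 + X² + 2*X (H(X) = (X² + 2*X) - 4 = -4 + X² + 2*X)
G(Y) = 0 (G(Y) = 5*0 = 0)
u = 64 (u = (-8)² = 64)
(H(8)*G(-2))*u = ((-4 + 8² + 2*8)*0)*64 = ((-4 + 64 + 16)*0)*64 = (76*0)*64 = 0*64 = 0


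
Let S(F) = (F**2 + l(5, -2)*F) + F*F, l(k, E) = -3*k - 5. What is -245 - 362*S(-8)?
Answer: -104501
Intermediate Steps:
l(k, E) = -5 - 3*k
S(F) = -20*F + 2*F**2 (S(F) = (F**2 + (-5 - 3*5)*F) + F*F = (F**2 + (-5 - 15)*F) + F**2 = (F**2 - 20*F) + F**2 = -20*F + 2*F**2)
-245 - 362*S(-8) = -245 - 724*(-8)*(-10 - 8) = -245 - 724*(-8)*(-18) = -245 - 362*288 = -245 - 104256 = -104501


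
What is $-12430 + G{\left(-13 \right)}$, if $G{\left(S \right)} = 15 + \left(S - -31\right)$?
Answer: $-12397$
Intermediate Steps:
$G{\left(S \right)} = 46 + S$ ($G{\left(S \right)} = 15 + \left(S + 31\right) = 15 + \left(31 + S\right) = 46 + S$)
$-12430 + G{\left(-13 \right)} = -12430 + \left(46 - 13\right) = -12430 + 33 = -12397$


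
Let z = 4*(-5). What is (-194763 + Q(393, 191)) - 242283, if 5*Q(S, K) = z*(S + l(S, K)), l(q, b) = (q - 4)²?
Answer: -1043902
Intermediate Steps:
l(q, b) = (-4 + q)²
z = -20
Q(S, K) = -4*S - 4*(-4 + S)² (Q(S, K) = (-20*(S + (-4 + S)²))/5 = (-20*S - 20*(-4 + S)²)/5 = -4*S - 4*(-4 + S)²)
(-194763 + Q(393, 191)) - 242283 = (-194763 + (-4*393 - 4*(-4 + 393)²)) - 242283 = (-194763 + (-1572 - 4*389²)) - 242283 = (-194763 + (-1572 - 4*151321)) - 242283 = (-194763 + (-1572 - 605284)) - 242283 = (-194763 - 606856) - 242283 = -801619 - 242283 = -1043902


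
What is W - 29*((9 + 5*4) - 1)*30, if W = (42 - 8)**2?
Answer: -23204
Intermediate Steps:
W = 1156 (W = 34**2 = 1156)
W - 29*((9 + 5*4) - 1)*30 = 1156 - 29*((9 + 5*4) - 1)*30 = 1156 - 29*((9 + 20) - 1)*30 = 1156 - 29*(29 - 1)*30 = 1156 - 29*28*30 = 1156 - 812*30 = 1156 - 24360 = -23204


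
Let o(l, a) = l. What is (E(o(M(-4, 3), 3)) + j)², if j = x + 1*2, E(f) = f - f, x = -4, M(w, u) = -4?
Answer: 4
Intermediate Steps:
E(f) = 0
j = -2 (j = -4 + 1*2 = -4 + 2 = -2)
(E(o(M(-4, 3), 3)) + j)² = (0 - 2)² = (-2)² = 4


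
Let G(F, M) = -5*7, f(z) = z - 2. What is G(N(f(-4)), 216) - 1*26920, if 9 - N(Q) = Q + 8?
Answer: -26955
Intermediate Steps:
f(z) = -2 + z
N(Q) = 1 - Q (N(Q) = 9 - (Q + 8) = 9 - (8 + Q) = 9 + (-8 - Q) = 1 - Q)
G(F, M) = -35
G(N(f(-4)), 216) - 1*26920 = -35 - 1*26920 = -35 - 26920 = -26955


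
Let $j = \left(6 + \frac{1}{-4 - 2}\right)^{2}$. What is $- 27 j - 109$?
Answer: $- \frac{4111}{4} \approx -1027.8$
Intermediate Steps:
$j = \frac{1225}{36}$ ($j = \left(6 + \frac{1}{-6}\right)^{2} = \left(6 - \frac{1}{6}\right)^{2} = \left(\frac{35}{6}\right)^{2} = \frac{1225}{36} \approx 34.028$)
$- 27 j - 109 = \left(-27\right) \frac{1225}{36} - 109 = - \frac{3675}{4} - 109 = - \frac{4111}{4}$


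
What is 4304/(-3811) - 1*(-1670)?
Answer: 6360066/3811 ≈ 1668.9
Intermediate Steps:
4304/(-3811) - 1*(-1670) = 4304*(-1/3811) + 1670 = -4304/3811 + 1670 = 6360066/3811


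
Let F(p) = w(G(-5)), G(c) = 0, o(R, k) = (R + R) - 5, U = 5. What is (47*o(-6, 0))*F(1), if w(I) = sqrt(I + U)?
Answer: -799*sqrt(5) ≈ -1786.6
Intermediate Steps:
o(R, k) = -5 + 2*R (o(R, k) = 2*R - 5 = -5 + 2*R)
w(I) = sqrt(5 + I) (w(I) = sqrt(I + 5) = sqrt(5 + I))
F(p) = sqrt(5) (F(p) = sqrt(5 + 0) = sqrt(5))
(47*o(-6, 0))*F(1) = (47*(-5 + 2*(-6)))*sqrt(5) = (47*(-5 - 12))*sqrt(5) = (47*(-17))*sqrt(5) = -799*sqrt(5)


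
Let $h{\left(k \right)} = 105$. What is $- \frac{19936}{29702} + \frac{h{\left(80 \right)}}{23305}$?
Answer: $- \frac{46148977}{69220511} \approx -0.66669$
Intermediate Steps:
$- \frac{19936}{29702} + \frac{h{\left(80 \right)}}{23305} = - \frac{19936}{29702} + \frac{105}{23305} = \left(-19936\right) \frac{1}{29702} + 105 \cdot \frac{1}{23305} = - \frac{9968}{14851} + \frac{21}{4661} = - \frac{46148977}{69220511}$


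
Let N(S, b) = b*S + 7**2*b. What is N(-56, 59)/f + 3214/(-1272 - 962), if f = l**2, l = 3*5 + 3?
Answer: -981989/361908 ≈ -2.7134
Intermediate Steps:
l = 18 (l = 15 + 3 = 18)
N(S, b) = 49*b + S*b (N(S, b) = S*b + 49*b = 49*b + S*b)
f = 324 (f = 18**2 = 324)
N(-56, 59)/f + 3214/(-1272 - 962) = (59*(49 - 56))/324 + 3214/(-1272 - 962) = (59*(-7))*(1/324) + 3214/(-2234) = -413*1/324 + 3214*(-1/2234) = -413/324 - 1607/1117 = -981989/361908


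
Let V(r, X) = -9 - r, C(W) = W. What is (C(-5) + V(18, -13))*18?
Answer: -576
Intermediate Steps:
(C(-5) + V(18, -13))*18 = (-5 + (-9 - 1*18))*18 = (-5 + (-9 - 18))*18 = (-5 - 27)*18 = -32*18 = -576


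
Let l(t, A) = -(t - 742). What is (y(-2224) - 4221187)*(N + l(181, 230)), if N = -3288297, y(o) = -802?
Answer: 13880785226904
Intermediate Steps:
l(t, A) = 742 - t (l(t, A) = -(-742 + t) = 742 - t)
(y(-2224) - 4221187)*(N + l(181, 230)) = (-802 - 4221187)*(-3288297 + (742 - 1*181)) = -4221989*(-3288297 + (742 - 181)) = -4221989*(-3288297 + 561) = -4221989*(-3287736) = 13880785226904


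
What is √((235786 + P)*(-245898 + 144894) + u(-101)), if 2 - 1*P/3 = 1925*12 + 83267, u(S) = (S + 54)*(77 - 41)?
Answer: 16*√32869299 ≈ 91731.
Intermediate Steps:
u(S) = 1944 + 36*S (u(S) = (54 + S)*36 = 1944 + 36*S)
P = -319095 (P = 6 - 3*(1925*12 + 83267) = 6 - 3*(23100 + 83267) = 6 - 3*106367 = 6 - 319101 = -319095)
√((235786 + P)*(-245898 + 144894) + u(-101)) = √((235786 - 319095)*(-245898 + 144894) + (1944 + 36*(-101))) = √(-83309*(-101004) + (1944 - 3636)) = √(8414542236 - 1692) = √8414540544 = 16*√32869299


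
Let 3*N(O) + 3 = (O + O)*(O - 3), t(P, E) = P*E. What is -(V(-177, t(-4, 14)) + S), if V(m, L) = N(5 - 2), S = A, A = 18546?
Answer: -18545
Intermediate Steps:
t(P, E) = E*P
N(O) = -1 + 2*O*(-3 + O)/3 (N(O) = -1 + ((O + O)*(O - 3))/3 = -1 + ((2*O)*(-3 + O))/3 = -1 + (2*O*(-3 + O))/3 = -1 + 2*O*(-3 + O)/3)
S = 18546
V(m, L) = -1 (V(m, L) = -1 - 2*(5 - 2) + 2*(5 - 2)²/3 = -1 - 2*3 + (⅔)*3² = -1 - 6 + (⅔)*9 = -1 - 6 + 6 = -1)
-(V(-177, t(-4, 14)) + S) = -(-1 + 18546) = -1*18545 = -18545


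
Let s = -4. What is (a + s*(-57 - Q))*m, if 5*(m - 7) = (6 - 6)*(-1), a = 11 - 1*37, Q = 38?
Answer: 2478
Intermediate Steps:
a = -26 (a = 11 - 37 = -26)
m = 7 (m = 7 + ((6 - 6)*(-1))/5 = 7 + (0*(-1))/5 = 7 + (⅕)*0 = 7 + 0 = 7)
(a + s*(-57 - Q))*m = (-26 - 4*(-57 - 1*38))*7 = (-26 - 4*(-57 - 38))*7 = (-26 - 4*(-95))*7 = (-26 + 380)*7 = 354*7 = 2478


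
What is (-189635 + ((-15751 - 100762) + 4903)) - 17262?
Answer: -318507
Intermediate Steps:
(-189635 + ((-15751 - 100762) + 4903)) - 17262 = (-189635 + (-116513 + 4903)) - 17262 = (-189635 - 111610) - 17262 = -301245 - 17262 = -318507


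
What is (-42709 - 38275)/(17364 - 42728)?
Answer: 20246/6341 ≈ 3.1929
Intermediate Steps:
(-42709 - 38275)/(17364 - 42728) = -80984/(-25364) = -80984*(-1/25364) = 20246/6341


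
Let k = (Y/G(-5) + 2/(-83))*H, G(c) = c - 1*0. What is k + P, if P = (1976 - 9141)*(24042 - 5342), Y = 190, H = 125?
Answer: -11121191000/83 ≈ -1.3399e+8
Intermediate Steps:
G(c) = c (G(c) = c + 0 = c)
P = -133985500 (P = -7165*18700 = -133985500)
k = -394500/83 (k = (190/(-5) + 2/(-83))*125 = (190*(-⅕) + 2*(-1/83))*125 = (-38 - 2/83)*125 = -3156/83*125 = -394500/83 ≈ -4753.0)
k + P = -394500/83 - 133985500 = -11121191000/83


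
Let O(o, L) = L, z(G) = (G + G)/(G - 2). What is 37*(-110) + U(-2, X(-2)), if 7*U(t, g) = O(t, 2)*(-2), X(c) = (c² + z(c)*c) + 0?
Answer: -28494/7 ≈ -4070.6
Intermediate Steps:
z(G) = 2*G/(-2 + G) (z(G) = (2*G)/(-2 + G) = 2*G/(-2 + G))
X(c) = c² + 2*c²/(-2 + c) (X(c) = (c² + (2*c/(-2 + c))*c) + 0 = (c² + 2*c²/(-2 + c)) + 0 = c² + 2*c²/(-2 + c))
U(t, g) = -4/7 (U(t, g) = (2*(-2))/7 = (⅐)*(-4) = -4/7)
37*(-110) + U(-2, X(-2)) = 37*(-110) - 4/7 = -4070 - 4/7 = -28494/7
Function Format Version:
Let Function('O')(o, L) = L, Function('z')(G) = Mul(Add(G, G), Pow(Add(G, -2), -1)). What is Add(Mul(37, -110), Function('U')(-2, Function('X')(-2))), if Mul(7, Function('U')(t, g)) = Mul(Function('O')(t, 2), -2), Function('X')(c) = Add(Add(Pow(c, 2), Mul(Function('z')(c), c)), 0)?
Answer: Rational(-28494, 7) ≈ -4070.6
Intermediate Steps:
Function('z')(G) = Mul(2, G, Pow(Add(-2, G), -1)) (Function('z')(G) = Mul(Mul(2, G), Pow(Add(-2, G), -1)) = Mul(2, G, Pow(Add(-2, G), -1)))
Function('X')(c) = Add(Pow(c, 2), Mul(2, Pow(c, 2), Pow(Add(-2, c), -1))) (Function('X')(c) = Add(Add(Pow(c, 2), Mul(Mul(2, c, Pow(Add(-2, c), -1)), c)), 0) = Add(Add(Pow(c, 2), Mul(2, Pow(c, 2), Pow(Add(-2, c), -1))), 0) = Add(Pow(c, 2), Mul(2, Pow(c, 2), Pow(Add(-2, c), -1))))
Function('U')(t, g) = Rational(-4, 7) (Function('U')(t, g) = Mul(Rational(1, 7), Mul(2, -2)) = Mul(Rational(1, 7), -4) = Rational(-4, 7))
Add(Mul(37, -110), Function('U')(-2, Function('X')(-2))) = Add(Mul(37, -110), Rational(-4, 7)) = Add(-4070, Rational(-4, 7)) = Rational(-28494, 7)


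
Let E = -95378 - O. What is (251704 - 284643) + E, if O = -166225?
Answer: 37908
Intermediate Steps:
E = 70847 (E = -95378 - 1*(-166225) = -95378 + 166225 = 70847)
(251704 - 284643) + E = (251704 - 284643) + 70847 = -32939 + 70847 = 37908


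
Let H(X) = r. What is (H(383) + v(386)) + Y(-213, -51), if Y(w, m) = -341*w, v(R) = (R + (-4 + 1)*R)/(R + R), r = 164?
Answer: 72796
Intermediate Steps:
v(R) = -1 (v(R) = (R - 3*R)/((2*R)) = (-2*R)*(1/(2*R)) = -1)
H(X) = 164
(H(383) + v(386)) + Y(-213, -51) = (164 - 1) - 341*(-213) = 163 + 72633 = 72796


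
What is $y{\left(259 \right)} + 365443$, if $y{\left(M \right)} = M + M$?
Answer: $365961$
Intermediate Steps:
$y{\left(M \right)} = 2 M$
$y{\left(259 \right)} + 365443 = 2 \cdot 259 + 365443 = 518 + 365443 = 365961$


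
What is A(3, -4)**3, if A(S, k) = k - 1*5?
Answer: -729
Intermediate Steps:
A(S, k) = -5 + k (A(S, k) = k - 5 = -5 + k)
A(3, -4)**3 = (-5 - 4)**3 = (-9)**3 = -729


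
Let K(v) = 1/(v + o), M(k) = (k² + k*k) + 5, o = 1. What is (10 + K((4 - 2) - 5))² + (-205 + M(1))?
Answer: -431/4 ≈ -107.75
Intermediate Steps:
M(k) = 5 + 2*k² (M(k) = (k² + k²) + 5 = 2*k² + 5 = 5 + 2*k²)
K(v) = 1/(1 + v) (K(v) = 1/(v + 1) = 1/(1 + v))
(10 + K((4 - 2) - 5))² + (-205 + M(1)) = (10 + 1/(1 + ((4 - 2) - 5)))² + (-205 + (5 + 2*1²)) = (10 + 1/(1 + (2 - 5)))² + (-205 + (5 + 2*1)) = (10 + 1/(1 - 3))² + (-205 + (5 + 2)) = (10 + 1/(-2))² + (-205 + 7) = (10 - ½)² - 198 = (19/2)² - 198 = 361/4 - 198 = -431/4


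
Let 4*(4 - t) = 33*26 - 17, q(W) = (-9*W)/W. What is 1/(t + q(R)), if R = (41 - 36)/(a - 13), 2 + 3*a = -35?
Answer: -4/861 ≈ -0.0046458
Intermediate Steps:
a = -37/3 (a = -⅔ + (⅓)*(-35) = -⅔ - 35/3 = -37/3 ≈ -12.333)
R = -15/76 (R = (41 - 36)/(-37/3 - 13) = 5/(-76/3) = 5*(-3/76) = -15/76 ≈ -0.19737)
q(W) = -9
t = -825/4 (t = 4 - (33*26 - 17)/4 = 4 - (858 - 17)/4 = 4 - ¼*841 = 4 - 841/4 = -825/4 ≈ -206.25)
1/(t + q(R)) = 1/(-825/4 - 9) = 1/(-861/4) = -4/861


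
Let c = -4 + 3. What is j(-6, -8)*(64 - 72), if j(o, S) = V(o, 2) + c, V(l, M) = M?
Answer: -8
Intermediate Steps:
c = -1
j(o, S) = 1 (j(o, S) = 2 - 1 = 1)
j(-6, -8)*(64 - 72) = 1*(64 - 72) = 1*(-8) = -8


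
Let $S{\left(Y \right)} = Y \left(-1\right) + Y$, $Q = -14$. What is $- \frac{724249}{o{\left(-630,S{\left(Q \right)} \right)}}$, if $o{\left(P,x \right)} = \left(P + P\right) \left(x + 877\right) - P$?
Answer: $\frac{724249}{1104390} \approx 0.65579$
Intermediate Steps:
$S{\left(Y \right)} = 0$ ($S{\left(Y \right)} = - Y + Y = 0$)
$o{\left(P,x \right)} = - P + 2 P \left(877 + x\right)$ ($o{\left(P,x \right)} = 2 P \left(877 + x\right) - P = - P + 2 P \left(877 + x\right)$)
$- \frac{724249}{o{\left(-630,S{\left(Q \right)} \right)}} = - \frac{724249}{\left(-630\right) \left(1753 + 2 \cdot 0\right)} = - \frac{724249}{\left(-630\right) \left(1753 + 0\right)} = - \frac{724249}{\left(-630\right) 1753} = - \frac{724249}{-1104390} = \left(-724249\right) \left(- \frac{1}{1104390}\right) = \frac{724249}{1104390}$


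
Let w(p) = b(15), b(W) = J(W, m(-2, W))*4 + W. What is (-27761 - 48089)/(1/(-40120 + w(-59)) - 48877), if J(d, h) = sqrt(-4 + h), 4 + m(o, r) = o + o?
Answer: 1490723949958862975/960607970195252041 - 151700*I*sqrt(3)/960607970195252041 ≈ 1.5519 - 2.7353e-13*I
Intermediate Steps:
m(o, r) = -4 + 2*o (m(o, r) = -4 + (o + o) = -4 + 2*o)
b(W) = W + 8*I*sqrt(3) (b(W) = sqrt(-4 + (-4 + 2*(-2)))*4 + W = sqrt(-4 + (-4 - 4))*4 + W = sqrt(-4 - 8)*4 + W = sqrt(-12)*4 + W = (2*I*sqrt(3))*4 + W = 8*I*sqrt(3) + W = W + 8*I*sqrt(3))
w(p) = 15 + 8*I*sqrt(3)
(-27761 - 48089)/(1/(-40120 + w(-59)) - 48877) = (-27761 - 48089)/(1/(-40120 + (15 + 8*I*sqrt(3))) - 48877) = -75850/(1/(-40105 + 8*I*sqrt(3)) - 48877) = -75850/(-48877 + 1/(-40105 + 8*I*sqrt(3)))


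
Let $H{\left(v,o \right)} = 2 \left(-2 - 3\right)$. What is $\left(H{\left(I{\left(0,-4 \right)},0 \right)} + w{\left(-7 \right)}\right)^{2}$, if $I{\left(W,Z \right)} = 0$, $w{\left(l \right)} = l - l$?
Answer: $100$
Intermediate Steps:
$w{\left(l \right)} = 0$
$H{\left(v,o \right)} = -10$ ($H{\left(v,o \right)} = 2 \left(-5\right) = -10$)
$\left(H{\left(I{\left(0,-4 \right)},0 \right)} + w{\left(-7 \right)}\right)^{2} = \left(-10 + 0\right)^{2} = \left(-10\right)^{2} = 100$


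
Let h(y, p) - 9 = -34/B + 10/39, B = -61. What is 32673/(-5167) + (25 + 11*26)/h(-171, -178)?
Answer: 3060086592/120633949 ≈ 25.367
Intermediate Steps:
h(y, p) = 23347/2379 (h(y, p) = 9 + (-34/(-61) + 10/39) = 9 + (-34*(-1/61) + 10*(1/39)) = 9 + (34/61 + 10/39) = 9 + 1936/2379 = 23347/2379)
32673/(-5167) + (25 + 11*26)/h(-171, -178) = 32673/(-5167) + (25 + 11*26)/(23347/2379) = 32673*(-1/5167) + (25 + 286)*(2379/23347) = -32673/5167 + 311*(2379/23347) = -32673/5167 + 739869/23347 = 3060086592/120633949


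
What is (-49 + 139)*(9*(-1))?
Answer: -810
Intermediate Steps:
(-49 + 139)*(9*(-1)) = 90*(-9) = -810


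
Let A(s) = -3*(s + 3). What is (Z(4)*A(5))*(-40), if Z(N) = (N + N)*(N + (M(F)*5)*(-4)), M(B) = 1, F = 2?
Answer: -122880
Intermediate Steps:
A(s) = -9 - 3*s (A(s) = -3*(3 + s) = -9 - 3*s)
Z(N) = 2*N*(-20 + N) (Z(N) = (N + N)*(N + (1*5)*(-4)) = (2*N)*(N + 5*(-4)) = (2*N)*(N - 20) = (2*N)*(-20 + N) = 2*N*(-20 + N))
(Z(4)*A(5))*(-40) = ((2*4*(-20 + 4))*(-9 - 3*5))*(-40) = ((2*4*(-16))*(-9 - 15))*(-40) = -128*(-24)*(-40) = 3072*(-40) = -122880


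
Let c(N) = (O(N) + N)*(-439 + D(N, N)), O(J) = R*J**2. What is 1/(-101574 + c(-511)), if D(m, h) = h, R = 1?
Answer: -1/247681074 ≈ -4.0375e-9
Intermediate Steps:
O(J) = J**2 (O(J) = 1*J**2 = J**2)
c(N) = (-439 + N)*(N + N**2) (c(N) = (N**2 + N)*(-439 + N) = (N + N**2)*(-439 + N) = (-439 + N)*(N + N**2))
1/(-101574 + c(-511)) = 1/(-101574 - 511*(-439 + (-511)**2 - 438*(-511))) = 1/(-101574 - 511*(-439 + 261121 + 223818)) = 1/(-101574 - 511*484500) = 1/(-101574 - 247579500) = 1/(-247681074) = -1/247681074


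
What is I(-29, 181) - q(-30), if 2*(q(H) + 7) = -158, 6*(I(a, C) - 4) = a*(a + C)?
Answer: -1934/3 ≈ -644.67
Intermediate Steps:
I(a, C) = 4 + a*(C + a)/6 (I(a, C) = 4 + (a*(a + C))/6 = 4 + (a*(C + a))/6 = 4 + a*(C + a)/6)
q(H) = -86 (q(H) = -7 + (½)*(-158) = -7 - 79 = -86)
I(-29, 181) - q(-30) = (4 + (⅙)*(-29)² + (⅙)*181*(-29)) - 1*(-86) = (4 + (⅙)*841 - 5249/6) + 86 = (4 + 841/6 - 5249/6) + 86 = -2192/3 + 86 = -1934/3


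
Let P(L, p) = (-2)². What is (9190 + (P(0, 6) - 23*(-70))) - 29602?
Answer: -18798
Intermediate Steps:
P(L, p) = 4
(9190 + (P(0, 6) - 23*(-70))) - 29602 = (9190 + (4 - 23*(-70))) - 29602 = (9190 + (4 + 1610)) - 29602 = (9190 + 1614) - 29602 = 10804 - 29602 = -18798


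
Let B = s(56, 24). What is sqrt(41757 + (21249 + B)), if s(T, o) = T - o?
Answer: sqrt(63038) ≈ 251.07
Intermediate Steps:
B = 32 (B = 56 - 1*24 = 56 - 24 = 32)
sqrt(41757 + (21249 + B)) = sqrt(41757 + (21249 + 32)) = sqrt(41757 + 21281) = sqrt(63038)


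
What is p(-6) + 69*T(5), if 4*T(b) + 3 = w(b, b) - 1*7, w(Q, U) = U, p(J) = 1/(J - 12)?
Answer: -3107/36 ≈ -86.306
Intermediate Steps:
p(J) = 1/(-12 + J)
T(b) = -5/2 + b/4 (T(b) = -¾ + (b - 1*7)/4 = -¾ + (b - 7)/4 = -¾ + (-7 + b)/4 = -¾ + (-7/4 + b/4) = -5/2 + b/4)
p(-6) + 69*T(5) = 1/(-12 - 6) + 69*(-5/2 + (¼)*5) = 1/(-18) + 69*(-5/2 + 5/4) = -1/18 + 69*(-5/4) = -1/18 - 345/4 = -3107/36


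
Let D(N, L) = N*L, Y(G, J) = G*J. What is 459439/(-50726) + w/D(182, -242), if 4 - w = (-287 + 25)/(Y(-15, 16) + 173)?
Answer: -13036354832/1439324887 ≈ -9.0573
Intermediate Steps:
w = 6/67 (w = 4 - (-287 + 25)/(-15*16 + 173) = 4 - (-262)/(-240 + 173) = 4 - (-262)/(-67) = 4 - (-1)*(-262)/67 = 4 - 1*262/67 = 4 - 262/67 = 6/67 ≈ 0.089552)
D(N, L) = L*N
459439/(-50726) + w/D(182, -242) = 459439/(-50726) + 6/(67*((-242*182))) = 459439*(-1/50726) + (6/67)/(-44044) = -459439/50726 + (6/67)*(-1/44044) = -459439/50726 - 3/1475474 = -13036354832/1439324887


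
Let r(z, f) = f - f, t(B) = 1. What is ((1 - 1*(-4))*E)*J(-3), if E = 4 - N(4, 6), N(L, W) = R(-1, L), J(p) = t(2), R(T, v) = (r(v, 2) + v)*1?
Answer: 0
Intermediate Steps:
r(z, f) = 0
R(T, v) = v (R(T, v) = (0 + v)*1 = v*1 = v)
J(p) = 1
N(L, W) = L
E = 0 (E = 4 - 1*4 = 4 - 4 = 0)
((1 - 1*(-4))*E)*J(-3) = ((1 - 1*(-4))*0)*1 = ((1 + 4)*0)*1 = (5*0)*1 = 0*1 = 0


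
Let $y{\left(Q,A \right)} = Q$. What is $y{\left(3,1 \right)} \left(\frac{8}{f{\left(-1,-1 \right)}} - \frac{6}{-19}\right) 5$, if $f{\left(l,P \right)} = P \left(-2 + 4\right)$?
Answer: $- \frac{1050}{19} \approx -55.263$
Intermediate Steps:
$f{\left(l,P \right)} = 2 P$ ($f{\left(l,P \right)} = P 2 = 2 P$)
$y{\left(3,1 \right)} \left(\frac{8}{f{\left(-1,-1 \right)}} - \frac{6}{-19}\right) 5 = 3 \left(\frac{8}{2 \left(-1\right)} - \frac{6}{-19}\right) 5 = 3 \left(\frac{8}{-2} - - \frac{6}{19}\right) 5 = 3 \left(8 \left(- \frac{1}{2}\right) + \frac{6}{19}\right) 5 = 3 \left(-4 + \frac{6}{19}\right) 5 = 3 \left(- \frac{70}{19}\right) 5 = \left(- \frac{210}{19}\right) 5 = - \frac{1050}{19}$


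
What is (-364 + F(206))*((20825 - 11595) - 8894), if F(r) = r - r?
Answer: -122304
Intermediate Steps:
F(r) = 0
(-364 + F(206))*((20825 - 11595) - 8894) = (-364 + 0)*((20825 - 11595) - 8894) = -364*(9230 - 8894) = -364*336 = -122304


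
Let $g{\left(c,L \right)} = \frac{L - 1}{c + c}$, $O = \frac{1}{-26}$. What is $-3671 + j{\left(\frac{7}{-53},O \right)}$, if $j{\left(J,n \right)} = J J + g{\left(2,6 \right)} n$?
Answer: $- \frac{1072440205}{292136} \approx -3671.0$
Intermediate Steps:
$O = - \frac{1}{26} \approx -0.038462$
$g{\left(c,L \right)} = \frac{-1 + L}{2 c}$
$j{\left(J,n \right)} = J^{2} + \frac{5 n}{4}$ ($j{\left(J,n \right)} = J J + \frac{-1 + 6}{2 \cdot 2} n = J^{2} + \frac{1}{2} \cdot \frac{1}{2} \cdot 5 n = J^{2} + \frac{5 n}{4}$)
$-3671 + j{\left(\frac{7}{-53},O \right)} = -3671 + \left(\left(\frac{7}{-53}\right)^{2} + \frac{5}{4} \left(- \frac{1}{26}\right)\right) = -3671 - \left(\frac{5}{104} - \left(7 \left(- \frac{1}{53}\right)\right)^{2}\right) = -3671 - \left(\frac{5}{104} - \left(- \frac{7}{53}\right)^{2}\right) = -3671 + \left(\frac{49}{2809} - \frac{5}{104}\right) = -3671 - \frac{8949}{292136} = - \frac{1072440205}{292136}$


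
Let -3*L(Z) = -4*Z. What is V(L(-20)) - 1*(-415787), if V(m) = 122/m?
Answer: 16631297/40 ≈ 4.1578e+5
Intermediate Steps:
L(Z) = 4*Z/3 (L(Z) = -(-4)*Z/3 = 4*Z/3)
V(L(-20)) - 1*(-415787) = 122/(((4/3)*(-20))) - 1*(-415787) = 122/(-80/3) + 415787 = 122*(-3/80) + 415787 = -183/40 + 415787 = 16631297/40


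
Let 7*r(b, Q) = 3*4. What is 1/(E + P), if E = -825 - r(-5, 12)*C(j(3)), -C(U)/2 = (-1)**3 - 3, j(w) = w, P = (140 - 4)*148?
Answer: 7/135025 ≈ 5.1842e-5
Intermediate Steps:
P = 20128 (P = 136*148 = 20128)
r(b, Q) = 12/7 (r(b, Q) = (3*4)/7 = (1/7)*12 = 12/7)
C(U) = 8 (C(U) = -2*((-1)**3 - 3) = -2*(-1 - 3) = -2*(-4) = 8)
E = -5871/7 (E = -825 - 12*8/7 = -825 - 1*96/7 = -825 - 96/7 = -5871/7 ≈ -838.71)
1/(E + P) = 1/(-5871/7 + 20128) = 1/(135025/7) = 7/135025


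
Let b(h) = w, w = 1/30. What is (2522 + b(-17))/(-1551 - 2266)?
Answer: -75661/114510 ≈ -0.66074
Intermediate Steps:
w = 1/30 ≈ 0.033333
b(h) = 1/30
(2522 + b(-17))/(-1551 - 2266) = (2522 + 1/30)/(-1551 - 2266) = (75661/30)/(-3817) = (75661/30)*(-1/3817) = -75661/114510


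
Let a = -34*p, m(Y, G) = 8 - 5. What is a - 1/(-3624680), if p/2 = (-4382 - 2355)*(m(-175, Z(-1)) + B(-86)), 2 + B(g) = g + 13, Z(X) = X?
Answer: -119557721007359/3624680 ≈ -3.2984e+7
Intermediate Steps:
m(Y, G) = 3
B(g) = 11 + g (B(g) = -2 + (g + 13) = -2 + (13 + g) = 11 + g)
p = 970128 (p = 2*((-4382 - 2355)*(3 + (11 - 86))) = 2*(-6737*(3 - 75)) = 2*(-6737*(-72)) = 2*485064 = 970128)
a = -32984352 (a = -34*970128 = -32984352)
a - 1/(-3624680) = -32984352 - 1/(-3624680) = -32984352 - 1*(-1/3624680) = -32984352 + 1/3624680 = -119557721007359/3624680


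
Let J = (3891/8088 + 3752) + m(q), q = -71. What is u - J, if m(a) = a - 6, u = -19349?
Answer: -62074001/2696 ≈ -23024.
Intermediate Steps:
m(a) = -6 + a
J = 9909097/2696 (J = (3891/8088 + 3752) + (-6 - 71) = (3891*(1/8088) + 3752) - 77 = (1297/2696 + 3752) - 77 = 10116689/2696 - 77 = 9909097/2696 ≈ 3675.5)
u - J = -19349 - 1*9909097/2696 = -19349 - 9909097/2696 = -62074001/2696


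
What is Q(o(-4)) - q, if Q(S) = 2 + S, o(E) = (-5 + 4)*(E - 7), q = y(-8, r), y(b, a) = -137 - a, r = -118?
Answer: 32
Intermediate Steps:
q = -19 (q = -137 - 1*(-118) = -137 + 118 = -19)
o(E) = 7 - E (o(E) = -(-7 + E) = 7 - E)
Q(o(-4)) - q = (2 + (7 - 1*(-4))) - 1*(-19) = (2 + (7 + 4)) + 19 = (2 + 11) + 19 = 13 + 19 = 32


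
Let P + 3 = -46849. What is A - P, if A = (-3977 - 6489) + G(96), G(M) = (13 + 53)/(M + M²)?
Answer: 56471083/1552 ≈ 36386.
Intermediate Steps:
P = -46852 (P = -3 - 46849 = -46852)
G(M) = 66/(M + M²)
A = -16243221/1552 (A = (-3977 - 6489) + 66/(96*(1 + 96)) = -10466 + 66*(1/96)/97 = -10466 + 66*(1/96)*(1/97) = -10466 + 11/1552 = -16243221/1552 ≈ -10466.)
A - P = -16243221/1552 - 1*(-46852) = -16243221/1552 + 46852 = 56471083/1552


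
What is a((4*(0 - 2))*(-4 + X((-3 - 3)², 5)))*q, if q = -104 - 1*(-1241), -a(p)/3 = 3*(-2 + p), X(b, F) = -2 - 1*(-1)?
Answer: -388854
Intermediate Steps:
X(b, F) = -1 (X(b, F) = -2 + 1 = -1)
a(p) = 18 - 9*p (a(p) = -9*(-2 + p) = -3*(-6 + 3*p) = 18 - 9*p)
q = 1137 (q = -104 + 1241 = 1137)
a((4*(0 - 2))*(-4 + X((-3 - 3)², 5)))*q = (18 - 9*4*(0 - 2)*(-4 - 1))*1137 = (18 - 9*4*(-2)*(-5))*1137 = (18 - (-72)*(-5))*1137 = (18 - 9*40)*1137 = (18 - 360)*1137 = -342*1137 = -388854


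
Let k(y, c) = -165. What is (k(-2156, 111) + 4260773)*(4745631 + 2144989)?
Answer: 29358230696960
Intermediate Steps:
(k(-2156, 111) + 4260773)*(4745631 + 2144989) = (-165 + 4260773)*(4745631 + 2144989) = 4260608*6890620 = 29358230696960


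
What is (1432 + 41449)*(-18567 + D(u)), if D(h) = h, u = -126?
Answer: -801574533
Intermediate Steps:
(1432 + 41449)*(-18567 + D(u)) = (1432 + 41449)*(-18567 - 126) = 42881*(-18693) = -801574533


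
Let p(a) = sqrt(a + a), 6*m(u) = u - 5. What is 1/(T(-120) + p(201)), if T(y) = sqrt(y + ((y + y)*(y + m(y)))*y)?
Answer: 1/(sqrt(402) + 6*I*sqrt(112670)) ≈ 4.943e-6 - 0.00049648*I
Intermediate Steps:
m(u) = -5/6 + u/6 (m(u) = (u - 5)/6 = (-5 + u)/6 = -5/6 + u/6)
T(y) = sqrt(y + 2*y**2*(-5/6 + 7*y/6)) (T(y) = sqrt(y + ((y + y)*(y + (-5/6 + y/6)))*y) = sqrt(y + ((2*y)*(-5/6 + 7*y/6))*y) = sqrt(y + (2*y*(-5/6 + 7*y/6))*y) = sqrt(y + 2*y**2*(-5/6 + 7*y/6)))
p(a) = sqrt(2)*sqrt(a) (p(a) = sqrt(2*a) = sqrt(2)*sqrt(a))
1/(T(-120) + p(201)) = 1/(sqrt(3)*sqrt(-120*(3 - 5*(-120) + 7*(-120)**2))/3 + sqrt(2)*sqrt(201)) = 1/(sqrt(3)*sqrt(-120*(3 + 600 + 7*14400))/3 + sqrt(402)) = 1/(sqrt(3)*sqrt(-120*(3 + 600 + 100800))/3 + sqrt(402)) = 1/(sqrt(3)*sqrt(-120*101403)/3 + sqrt(402)) = 1/(sqrt(3)*sqrt(-12168360)/3 + sqrt(402)) = 1/(sqrt(3)*(6*I*sqrt(338010))/3 + sqrt(402)) = 1/(6*I*sqrt(112670) + sqrt(402)) = 1/(sqrt(402) + 6*I*sqrt(112670))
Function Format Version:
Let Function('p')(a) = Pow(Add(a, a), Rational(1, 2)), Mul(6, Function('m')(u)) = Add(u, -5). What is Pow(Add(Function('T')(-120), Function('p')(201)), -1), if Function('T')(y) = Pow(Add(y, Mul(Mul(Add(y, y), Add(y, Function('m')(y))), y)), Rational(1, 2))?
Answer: Pow(Add(Pow(402, Rational(1, 2)), Mul(6, I, Pow(112670, Rational(1, 2)))), -1) ≈ Add(4.943e-6, Mul(-0.00049648, I))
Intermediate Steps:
Function('m')(u) = Add(Rational(-5, 6), Mul(Rational(1, 6), u)) (Function('m')(u) = Mul(Rational(1, 6), Add(u, -5)) = Mul(Rational(1, 6), Add(-5, u)) = Add(Rational(-5, 6), Mul(Rational(1, 6), u)))
Function('T')(y) = Pow(Add(y, Mul(2, Pow(y, 2), Add(Rational(-5, 6), Mul(Rational(7, 6), y)))), Rational(1, 2)) (Function('T')(y) = Pow(Add(y, Mul(Mul(Add(y, y), Add(y, Add(Rational(-5, 6), Mul(Rational(1, 6), y)))), y)), Rational(1, 2)) = Pow(Add(y, Mul(Mul(Mul(2, y), Add(Rational(-5, 6), Mul(Rational(7, 6), y))), y)), Rational(1, 2)) = Pow(Add(y, Mul(Mul(2, y, Add(Rational(-5, 6), Mul(Rational(7, 6), y))), y)), Rational(1, 2)) = Pow(Add(y, Mul(2, Pow(y, 2), Add(Rational(-5, 6), Mul(Rational(7, 6), y)))), Rational(1, 2)))
Function('p')(a) = Mul(Pow(2, Rational(1, 2)), Pow(a, Rational(1, 2))) (Function('p')(a) = Pow(Mul(2, a), Rational(1, 2)) = Mul(Pow(2, Rational(1, 2)), Pow(a, Rational(1, 2))))
Pow(Add(Function('T')(-120), Function('p')(201)), -1) = Pow(Add(Mul(Rational(1, 3), Pow(3, Rational(1, 2)), Pow(Mul(-120, Add(3, Mul(-5, -120), Mul(7, Pow(-120, 2)))), Rational(1, 2))), Mul(Pow(2, Rational(1, 2)), Pow(201, Rational(1, 2)))), -1) = Pow(Add(Mul(Rational(1, 3), Pow(3, Rational(1, 2)), Pow(Mul(-120, Add(3, 600, Mul(7, 14400))), Rational(1, 2))), Pow(402, Rational(1, 2))), -1) = Pow(Add(Mul(Rational(1, 3), Pow(3, Rational(1, 2)), Pow(Mul(-120, Add(3, 600, 100800)), Rational(1, 2))), Pow(402, Rational(1, 2))), -1) = Pow(Add(Mul(Rational(1, 3), Pow(3, Rational(1, 2)), Pow(Mul(-120, 101403), Rational(1, 2))), Pow(402, Rational(1, 2))), -1) = Pow(Add(Mul(Rational(1, 3), Pow(3, Rational(1, 2)), Pow(-12168360, Rational(1, 2))), Pow(402, Rational(1, 2))), -1) = Pow(Add(Mul(Rational(1, 3), Pow(3, Rational(1, 2)), Mul(6, I, Pow(338010, Rational(1, 2)))), Pow(402, Rational(1, 2))), -1) = Pow(Add(Mul(6, I, Pow(112670, Rational(1, 2))), Pow(402, Rational(1, 2))), -1) = Pow(Add(Pow(402, Rational(1, 2)), Mul(6, I, Pow(112670, Rational(1, 2)))), -1)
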